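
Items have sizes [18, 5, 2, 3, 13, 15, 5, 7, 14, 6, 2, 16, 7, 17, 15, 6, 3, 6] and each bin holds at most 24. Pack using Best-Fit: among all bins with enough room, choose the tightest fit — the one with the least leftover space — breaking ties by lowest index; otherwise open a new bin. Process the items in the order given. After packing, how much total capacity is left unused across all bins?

8

18 → bin 1 (remaining 6)
5 → bin 1 (remaining 1)
2 → bin 2 (remaining 22)
3 → bin 2 (remaining 19)
13 → bin 2 (remaining 6)
15 → bin 3 (remaining 9)
5 → bin 2 (remaining 1)
7 → bin 3 (remaining 2)
14 → bin 4 (remaining 10)
6 → bin 4 (remaining 4)
2 → bin 3 (remaining 0)
16 → bin 5 (remaining 8)
7 → bin 5 (remaining 1)
17 → bin 6 (remaining 7)
15 → bin 7 (remaining 9)
6 → bin 6 (remaining 1)
3 → bin 4 (remaining 1)
6 → bin 7 (remaining 3)
7 bins × 24 = 168; used 160; unused 8.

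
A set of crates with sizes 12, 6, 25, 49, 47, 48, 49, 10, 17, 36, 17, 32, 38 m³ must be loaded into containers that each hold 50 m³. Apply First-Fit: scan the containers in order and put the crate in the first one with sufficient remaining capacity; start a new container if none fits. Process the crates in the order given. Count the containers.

12 m³ → container 1 (remaining 38 m³)
6 m³ → container 1 (remaining 32 m³)
25 m³ → container 1 (remaining 7 m³)
49 m³ → container 2 (remaining 1 m³)
47 m³ → container 3 (remaining 3 m³)
48 m³ → container 4 (remaining 2 m³)
49 m³ → container 5 (remaining 1 m³)
10 m³ → container 6 (remaining 40 m³)
17 m³ → container 6 (remaining 23 m³)
36 m³ → container 7 (remaining 14 m³)
17 m³ → container 6 (remaining 6 m³)
32 m³ → container 8 (remaining 18 m³)
38 m³ → container 9 (remaining 12 m³)

9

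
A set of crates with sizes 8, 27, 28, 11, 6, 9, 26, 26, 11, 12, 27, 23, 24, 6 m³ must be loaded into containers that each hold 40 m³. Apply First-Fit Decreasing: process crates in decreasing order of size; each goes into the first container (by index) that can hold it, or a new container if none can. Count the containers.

7

Sorted descending: 28, 27, 27, 26, 26, 24, 23, 12, 11, 11, 9, 8, 6, 6.
Put 28 m³ in container 1; 12 m³ remain.
Put 27 m³ in container 2; 13 m³ remain.
Put 27 m³ in container 3; 13 m³ remain.
Put 26 m³ in container 4; 14 m³ remain.
Put 26 m³ in container 5; 14 m³ remain.
Put 24 m³ in container 6; 16 m³ remain.
Put 23 m³ in container 7; 17 m³ remain.
Put 12 m³ in container 1; 0 m³ remain.
Put 11 m³ in container 2; 2 m³ remain.
Put 11 m³ in container 3; 2 m³ remain.
Put 9 m³ in container 4; 5 m³ remain.
Put 8 m³ in container 5; 6 m³ remain.
Put 6 m³ in container 5; 0 m³ remain.
Put 6 m³ in container 6; 10 m³ remain.
Final containers: [28,12] [27,11] [27,11] [26,9] [26,8,6] [24,6] [23].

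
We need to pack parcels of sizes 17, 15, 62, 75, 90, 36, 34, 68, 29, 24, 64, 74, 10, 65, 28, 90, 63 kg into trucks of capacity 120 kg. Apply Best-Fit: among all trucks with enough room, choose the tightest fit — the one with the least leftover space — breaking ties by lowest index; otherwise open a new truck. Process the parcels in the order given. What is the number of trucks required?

Put 17 kg in truck 1; 103 kg remain.
Put 15 kg in truck 1; 88 kg remain.
Put 62 kg in truck 1; 26 kg remain.
Put 75 kg in truck 2; 45 kg remain.
Put 90 kg in truck 3; 30 kg remain.
Put 36 kg in truck 2; 9 kg remain.
Put 34 kg in truck 4; 86 kg remain.
Put 68 kg in truck 4; 18 kg remain.
Put 29 kg in truck 3; 1 kg remain.
Put 24 kg in truck 1; 2 kg remain.
Put 64 kg in truck 5; 56 kg remain.
Put 74 kg in truck 6; 46 kg remain.
Put 10 kg in truck 4; 8 kg remain.
Put 65 kg in truck 7; 55 kg remain.
Put 28 kg in truck 6; 18 kg remain.
Put 90 kg in truck 8; 30 kg remain.
Put 63 kg in truck 9; 57 kg remain.
Final trucks: [17,15,62,24] [75,36] [90,29] [34,68,10] [64] [74,28] [65] [90] [63].

9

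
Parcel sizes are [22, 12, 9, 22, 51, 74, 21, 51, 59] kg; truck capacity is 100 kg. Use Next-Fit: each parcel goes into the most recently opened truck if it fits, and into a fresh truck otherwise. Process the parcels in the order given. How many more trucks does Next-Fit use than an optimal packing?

Next-Fit: [22,12,9,22] [51] [74,21] [51] [59] → 5 trucks.
Total size 321 kg; any packing needs at least ⌈321/100⌉ = 4 trucks.
An optimal packing achieves that bound: [74,22] [59,22,12] [51,21,9] [51] → 4 trucks.
Excess: 5 − 4 = 1.

1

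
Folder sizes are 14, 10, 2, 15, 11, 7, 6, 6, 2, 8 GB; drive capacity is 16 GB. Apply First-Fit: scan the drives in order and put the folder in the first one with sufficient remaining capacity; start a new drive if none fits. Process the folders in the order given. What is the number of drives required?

6

Put 14 GB in drive 1; 2 GB remain.
Put 10 GB in drive 2; 6 GB remain.
Put 2 GB in drive 1; 0 GB remain.
Put 15 GB in drive 3; 1 GB remain.
Put 11 GB in drive 4; 5 GB remain.
Put 7 GB in drive 5; 9 GB remain.
Put 6 GB in drive 2; 0 GB remain.
Put 6 GB in drive 5; 3 GB remain.
Put 2 GB in drive 4; 3 GB remain.
Put 8 GB in drive 6; 8 GB remain.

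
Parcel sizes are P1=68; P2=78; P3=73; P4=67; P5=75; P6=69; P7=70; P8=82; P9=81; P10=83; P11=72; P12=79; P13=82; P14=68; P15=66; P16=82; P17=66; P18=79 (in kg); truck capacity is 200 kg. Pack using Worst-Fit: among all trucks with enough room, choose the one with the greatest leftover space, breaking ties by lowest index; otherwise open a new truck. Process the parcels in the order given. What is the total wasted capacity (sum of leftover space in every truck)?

460

Put P1 (68 kg) in truck 1; 132 kg remain.
Put P2 (78 kg) in truck 1; 54 kg remain.
Put P3 (73 kg) in truck 2; 127 kg remain.
Put P4 (67 kg) in truck 2; 60 kg remain.
Put P5 (75 kg) in truck 3; 125 kg remain.
Put P6 (69 kg) in truck 3; 56 kg remain.
Put P7 (70 kg) in truck 4; 130 kg remain.
Put P8 (82 kg) in truck 4; 48 kg remain.
Put P9 (81 kg) in truck 5; 119 kg remain.
Put P10 (83 kg) in truck 5; 36 kg remain.
Put P11 (72 kg) in truck 6; 128 kg remain.
Put P12 (79 kg) in truck 6; 49 kg remain.
Put P13 (82 kg) in truck 7; 118 kg remain.
Put P14 (68 kg) in truck 7; 50 kg remain.
Put P15 (66 kg) in truck 8; 134 kg remain.
Put P16 (82 kg) in truck 8; 52 kg remain.
Put P17 (66 kg) in truck 9; 134 kg remain.
Put P18 (79 kg) in truck 9; 55 kg remain.
9 trucks × 200 kg = 1800 kg; used 1340 kg; unused 460 kg.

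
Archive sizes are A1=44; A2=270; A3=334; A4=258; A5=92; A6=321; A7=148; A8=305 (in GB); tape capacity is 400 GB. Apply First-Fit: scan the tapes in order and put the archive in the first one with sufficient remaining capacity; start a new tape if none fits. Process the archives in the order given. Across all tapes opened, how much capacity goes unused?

tape 1: place A1 (44 GB), 356 GB left
tape 1: place A2 (270 GB), 86 GB left
tape 2: place A3 (334 GB), 66 GB left
tape 3: place A4 (258 GB), 142 GB left
tape 3: place A5 (92 GB), 50 GB left
tape 4: place A6 (321 GB), 79 GB left
tape 5: place A7 (148 GB), 252 GB left
tape 6: place A8 (305 GB), 95 GB left
6 tapes × 400 GB = 2400 GB; used 1772 GB; unused 628 GB.

628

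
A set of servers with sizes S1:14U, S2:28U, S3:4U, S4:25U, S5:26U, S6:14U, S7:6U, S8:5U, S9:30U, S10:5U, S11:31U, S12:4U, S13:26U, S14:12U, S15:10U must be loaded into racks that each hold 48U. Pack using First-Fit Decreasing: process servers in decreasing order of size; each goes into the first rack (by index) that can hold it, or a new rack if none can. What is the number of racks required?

Sorted descending: 31, 30, 28, 26, 26, 25, 14, 14, 12, 10, 6, 5, 5, 4, 4.
Put 31U in rack 1; 17U remain.
Put 30U in rack 2; 18U remain.
Put 28U in rack 3; 20U remain.
Put 26U in rack 4; 22U remain.
Put 26U in rack 5; 22U remain.
Put 25U in rack 6; 23U remain.
Put 14U in rack 1; 3U remain.
Put 14U in rack 2; 4U remain.
Put 12U in rack 3; 8U remain.
Put 10U in rack 4; 12U remain.
Put 6U in rack 3; 2U remain.
Put 5U in rack 4; 7U remain.
Put 5U in rack 4; 2U remain.
Put 4U in rack 2; 0U remain.
Put 4U in rack 5; 18U remain.

6 racks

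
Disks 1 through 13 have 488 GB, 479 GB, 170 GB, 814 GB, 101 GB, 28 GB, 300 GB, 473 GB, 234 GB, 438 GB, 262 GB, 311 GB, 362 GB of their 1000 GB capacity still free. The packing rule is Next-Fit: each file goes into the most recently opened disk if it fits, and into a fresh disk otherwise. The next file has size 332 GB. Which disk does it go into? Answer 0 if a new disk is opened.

13

Next-Fit only looks at disk 13, which has 362 GB free.
332 GB fits there.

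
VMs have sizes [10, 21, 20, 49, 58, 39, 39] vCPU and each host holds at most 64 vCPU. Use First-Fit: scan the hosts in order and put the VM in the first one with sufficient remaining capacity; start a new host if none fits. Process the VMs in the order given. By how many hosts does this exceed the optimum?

First-Fit: [10,21,20] [49] [58] [39] [39] → 5 hosts.
Total size 236 vCPU; any packing needs at least ⌈236/64⌉ = 4 hosts.
An optimal packing achieves that bound: [58] [49,10] [39,21] [39,20] → 4 hosts.
Excess: 5 − 4 = 1.

1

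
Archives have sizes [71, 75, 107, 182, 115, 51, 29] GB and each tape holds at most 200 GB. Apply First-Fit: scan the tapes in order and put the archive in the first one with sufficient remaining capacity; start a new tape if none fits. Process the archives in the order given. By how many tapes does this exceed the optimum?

First-Fit: [71,75,51] [107,29] [182] [115] → 4 tapes.
Total size 630 GB; any packing needs at least ⌈630/200⌉ = 4 tapes.
So 4 is already optimal.

0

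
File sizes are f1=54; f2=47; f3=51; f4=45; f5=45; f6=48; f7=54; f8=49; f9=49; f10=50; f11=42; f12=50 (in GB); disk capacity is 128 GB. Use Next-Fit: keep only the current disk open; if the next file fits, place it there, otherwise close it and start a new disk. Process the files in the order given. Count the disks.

Put f1 (54 GB) in disk 1; 74 GB remain.
Put f2 (47 GB) in disk 1; 27 GB remain.
Put f3 (51 GB) in disk 2; 77 GB remain.
Put f4 (45 GB) in disk 2; 32 GB remain.
Put f5 (45 GB) in disk 3; 83 GB remain.
Put f6 (48 GB) in disk 3; 35 GB remain.
Put f7 (54 GB) in disk 4; 74 GB remain.
Put f8 (49 GB) in disk 4; 25 GB remain.
Put f9 (49 GB) in disk 5; 79 GB remain.
Put f10 (50 GB) in disk 5; 29 GB remain.
Put f11 (42 GB) in disk 6; 86 GB remain.
Put f12 (50 GB) in disk 6; 36 GB remain.
Final disks: [54,47] [51,45] [45,48] [54,49] [49,50] [42,50].

6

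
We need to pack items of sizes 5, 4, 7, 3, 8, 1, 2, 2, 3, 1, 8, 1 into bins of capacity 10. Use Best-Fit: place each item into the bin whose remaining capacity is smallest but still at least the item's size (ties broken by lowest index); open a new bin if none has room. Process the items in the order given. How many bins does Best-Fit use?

5

5 → bin 1 (remaining 5)
4 → bin 1 (remaining 1)
7 → bin 2 (remaining 3)
3 → bin 2 (remaining 0)
8 → bin 3 (remaining 2)
1 → bin 1 (remaining 0)
2 → bin 3 (remaining 0)
2 → bin 4 (remaining 8)
3 → bin 4 (remaining 5)
1 → bin 4 (remaining 4)
8 → bin 5 (remaining 2)
1 → bin 5 (remaining 1)
Final bins: [5,4,1] [7,3] [8,2] [2,3,1] [8,1].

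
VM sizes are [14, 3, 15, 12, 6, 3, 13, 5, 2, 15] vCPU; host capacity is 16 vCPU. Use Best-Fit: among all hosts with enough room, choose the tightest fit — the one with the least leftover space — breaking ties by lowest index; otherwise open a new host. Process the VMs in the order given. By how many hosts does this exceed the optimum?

Best-Fit: [14,2] [3,12] [15] [6,3,5] [13] [15] → 6 hosts.
Total size 88 vCPU; any packing needs at least ⌈88/16⌉ = 6 hosts.
So 6 is already optimal.

0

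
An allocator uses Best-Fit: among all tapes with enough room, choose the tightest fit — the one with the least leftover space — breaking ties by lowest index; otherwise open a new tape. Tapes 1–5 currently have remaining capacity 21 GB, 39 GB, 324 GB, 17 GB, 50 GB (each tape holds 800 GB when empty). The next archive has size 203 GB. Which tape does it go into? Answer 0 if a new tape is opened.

3

Tapes with room: tape 3 (324 GB).
Tightest fit is tape 3 with 324 GB free.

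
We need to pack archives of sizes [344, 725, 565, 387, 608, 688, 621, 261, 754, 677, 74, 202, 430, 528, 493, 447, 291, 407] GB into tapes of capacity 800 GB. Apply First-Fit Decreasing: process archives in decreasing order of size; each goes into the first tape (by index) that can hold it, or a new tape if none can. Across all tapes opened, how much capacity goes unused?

Sorted descending: 754, 725, 688, 677, 621, 608, 565, 528, 493, 447, 430, 407, 387, 344, 291, 261, 202, 74.
754 GB → tape 1 (remaining 46 GB)
725 GB → tape 2 (remaining 75 GB)
688 GB → tape 3 (remaining 112 GB)
677 GB → tape 4 (remaining 123 GB)
621 GB → tape 5 (remaining 179 GB)
608 GB → tape 6 (remaining 192 GB)
565 GB → tape 7 (remaining 235 GB)
528 GB → tape 8 (remaining 272 GB)
493 GB → tape 9 (remaining 307 GB)
447 GB → tape 10 (remaining 353 GB)
430 GB → tape 11 (remaining 370 GB)
407 GB → tape 12 (remaining 393 GB)
387 GB → tape 12 (remaining 6 GB)
344 GB → tape 10 (remaining 9 GB)
291 GB → tape 9 (remaining 16 GB)
261 GB → tape 8 (remaining 11 GB)
202 GB → tape 7 (remaining 33 GB)
74 GB → tape 2 (remaining 1 GB)
12 tapes × 800 GB = 9600 GB; used 8502 GB; unused 1098 GB.

1098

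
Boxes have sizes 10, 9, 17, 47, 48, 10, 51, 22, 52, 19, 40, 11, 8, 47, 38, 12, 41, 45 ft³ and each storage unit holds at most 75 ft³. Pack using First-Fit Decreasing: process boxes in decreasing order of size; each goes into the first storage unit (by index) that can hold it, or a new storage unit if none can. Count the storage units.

Sorted descending: 52, 51, 48, 47, 47, 45, 41, 40, 38, 22, 19, 17, 12, 11, 10, 10, 9, 8.
storage unit 1: place 52 ft³, 23 ft³ left
storage unit 2: place 51 ft³, 24 ft³ left
storage unit 3: place 48 ft³, 27 ft³ left
storage unit 4: place 47 ft³, 28 ft³ left
storage unit 5: place 47 ft³, 28 ft³ left
storage unit 6: place 45 ft³, 30 ft³ left
storage unit 7: place 41 ft³, 34 ft³ left
storage unit 8: place 40 ft³, 35 ft³ left
storage unit 9: place 38 ft³, 37 ft³ left
storage unit 1: place 22 ft³, 1 ft³ left
storage unit 2: place 19 ft³, 5 ft³ left
storage unit 3: place 17 ft³, 10 ft³ left
storage unit 4: place 12 ft³, 16 ft³ left
storage unit 4: place 11 ft³, 5 ft³ left
storage unit 3: place 10 ft³, 0 ft³ left
storage unit 5: place 10 ft³, 18 ft³ left
storage unit 5: place 9 ft³, 9 ft³ left
storage unit 5: place 8 ft³, 1 ft³ left

9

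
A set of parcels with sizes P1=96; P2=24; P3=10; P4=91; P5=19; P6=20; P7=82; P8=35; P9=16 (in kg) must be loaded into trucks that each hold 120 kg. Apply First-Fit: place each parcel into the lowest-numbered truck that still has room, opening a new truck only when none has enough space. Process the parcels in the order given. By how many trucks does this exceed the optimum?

0

First-Fit: [96,24] [10,91,19] [20,82,16] [35] → 4 trucks.
Total size 393 kg; any packing needs at least ⌈393/120⌉ = 4 trucks.
So 4 is already optimal.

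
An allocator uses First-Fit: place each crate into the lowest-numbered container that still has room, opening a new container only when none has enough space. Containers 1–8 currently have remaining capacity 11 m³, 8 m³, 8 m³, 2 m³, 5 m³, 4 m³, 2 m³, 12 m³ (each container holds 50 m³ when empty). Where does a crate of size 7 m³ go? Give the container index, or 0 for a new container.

Containers with room: container 1 (11 m³), container 2 (8 m³), container 3 (8 m³), container 8 (12 m³).
The first with room is container 1.

1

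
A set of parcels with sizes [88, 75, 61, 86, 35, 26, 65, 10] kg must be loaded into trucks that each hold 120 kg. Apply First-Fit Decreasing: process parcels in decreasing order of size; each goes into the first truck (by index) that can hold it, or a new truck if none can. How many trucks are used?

Sorted descending: 88, 86, 75, 65, 61, 35, 26, 10.
Put 88 kg in truck 1; 32 kg remain.
Put 86 kg in truck 2; 34 kg remain.
Put 75 kg in truck 3; 45 kg remain.
Put 65 kg in truck 4; 55 kg remain.
Put 61 kg in truck 5; 59 kg remain.
Put 35 kg in truck 3; 10 kg remain.
Put 26 kg in truck 1; 6 kg remain.
Put 10 kg in truck 2; 24 kg remain.
Final trucks: [88,26] [86,10] [75,35] [65] [61].

5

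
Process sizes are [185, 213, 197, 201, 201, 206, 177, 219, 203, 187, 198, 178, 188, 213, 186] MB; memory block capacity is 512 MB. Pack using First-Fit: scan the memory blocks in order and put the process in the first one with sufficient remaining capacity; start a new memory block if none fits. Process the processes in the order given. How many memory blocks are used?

Put 185 MB in memory block 1; 327 MB remain.
Put 213 MB in memory block 1; 114 MB remain.
Put 197 MB in memory block 2; 315 MB remain.
Put 201 MB in memory block 2; 114 MB remain.
Put 201 MB in memory block 3; 311 MB remain.
Put 206 MB in memory block 3; 105 MB remain.
Put 177 MB in memory block 4; 335 MB remain.
Put 219 MB in memory block 4; 116 MB remain.
Put 203 MB in memory block 5; 309 MB remain.
Put 187 MB in memory block 5; 122 MB remain.
Put 198 MB in memory block 6; 314 MB remain.
Put 178 MB in memory block 6; 136 MB remain.
Put 188 MB in memory block 7; 324 MB remain.
Put 213 MB in memory block 7; 111 MB remain.
Put 186 MB in memory block 8; 326 MB remain.
Final memory blocks: [185,213] [197,201] [201,206] [177,219] [203,187] [198,178] [188,213] [186].

8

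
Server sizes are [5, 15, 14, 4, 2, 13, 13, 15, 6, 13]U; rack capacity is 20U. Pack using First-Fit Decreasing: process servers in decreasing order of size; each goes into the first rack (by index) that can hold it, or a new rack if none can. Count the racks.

6

Sorted descending: 15, 15, 14, 13, 13, 13, 6, 5, 4, 2.
rack 1: place 15U, 5U left
rack 2: place 15U, 5U left
rack 3: place 14U, 6U left
rack 4: place 13U, 7U left
rack 5: place 13U, 7U left
rack 6: place 13U, 7U left
rack 3: place 6U, 0U left
rack 1: place 5U, 0U left
rack 2: place 4U, 1U left
rack 4: place 2U, 5U left
Final racks: [15,5] [15,4] [14,6] [13,2] [13] [13].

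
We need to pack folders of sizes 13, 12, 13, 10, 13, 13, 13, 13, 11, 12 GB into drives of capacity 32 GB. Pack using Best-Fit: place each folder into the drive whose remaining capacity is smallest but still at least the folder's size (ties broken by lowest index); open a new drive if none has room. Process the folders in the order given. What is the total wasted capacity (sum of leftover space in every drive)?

37

Put 13 GB in drive 1; 19 GB remain.
Put 12 GB in drive 1; 7 GB remain.
Put 13 GB in drive 2; 19 GB remain.
Put 10 GB in drive 2; 9 GB remain.
Put 13 GB in drive 3; 19 GB remain.
Put 13 GB in drive 3; 6 GB remain.
Put 13 GB in drive 4; 19 GB remain.
Put 13 GB in drive 4; 6 GB remain.
Put 11 GB in drive 5; 21 GB remain.
Put 12 GB in drive 5; 9 GB remain.
5 drives × 32 GB = 160 GB; used 123 GB; unused 37 GB.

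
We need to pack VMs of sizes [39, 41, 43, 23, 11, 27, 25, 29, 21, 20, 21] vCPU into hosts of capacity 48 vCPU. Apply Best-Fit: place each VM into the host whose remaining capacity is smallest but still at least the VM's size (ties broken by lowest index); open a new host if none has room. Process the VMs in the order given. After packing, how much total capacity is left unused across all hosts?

84

Put 39 vCPU in host 1; 9 vCPU remain.
Put 41 vCPU in host 2; 7 vCPU remain.
Put 43 vCPU in host 3; 5 vCPU remain.
Put 23 vCPU in host 4; 25 vCPU remain.
Put 11 vCPU in host 4; 14 vCPU remain.
Put 27 vCPU in host 5; 21 vCPU remain.
Put 25 vCPU in host 6; 23 vCPU remain.
Put 29 vCPU in host 7; 19 vCPU remain.
Put 21 vCPU in host 5; 0 vCPU remain.
Put 20 vCPU in host 6; 3 vCPU remain.
Put 21 vCPU in host 8; 27 vCPU remain.
8 hosts × 48 vCPU = 384 vCPU; used 300 vCPU; unused 84 vCPU.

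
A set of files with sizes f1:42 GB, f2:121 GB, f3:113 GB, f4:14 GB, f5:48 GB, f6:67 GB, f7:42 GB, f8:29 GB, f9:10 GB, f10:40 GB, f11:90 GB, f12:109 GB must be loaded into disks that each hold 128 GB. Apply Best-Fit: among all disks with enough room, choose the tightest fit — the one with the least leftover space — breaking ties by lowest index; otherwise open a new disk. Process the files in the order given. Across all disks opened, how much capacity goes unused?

disk 1: place f1 (42 GB), 86 GB left
disk 2: place f2 (121 GB), 7 GB left
disk 3: place f3 (113 GB), 15 GB left
disk 3: place f4 (14 GB), 1 GB left
disk 1: place f5 (48 GB), 38 GB left
disk 4: place f6 (67 GB), 61 GB left
disk 4: place f7 (42 GB), 19 GB left
disk 1: place f8 (29 GB), 9 GB left
disk 4: place f9 (10 GB), 9 GB left
disk 5: place f10 (40 GB), 88 GB left
disk 6: place f11 (90 GB), 38 GB left
disk 7: place f12 (109 GB), 19 GB left
7 disks × 128 GB = 896 GB; used 725 GB; unused 171 GB.

171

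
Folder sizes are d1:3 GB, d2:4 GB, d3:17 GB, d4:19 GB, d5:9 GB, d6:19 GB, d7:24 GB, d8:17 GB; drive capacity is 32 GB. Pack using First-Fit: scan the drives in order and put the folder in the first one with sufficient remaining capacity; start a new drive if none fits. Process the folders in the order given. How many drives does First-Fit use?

5

drive 1: place d1 (3 GB), 29 GB left
drive 1: place d2 (4 GB), 25 GB left
drive 1: place d3 (17 GB), 8 GB left
drive 2: place d4 (19 GB), 13 GB left
drive 2: place d5 (9 GB), 4 GB left
drive 3: place d6 (19 GB), 13 GB left
drive 4: place d7 (24 GB), 8 GB left
drive 5: place d8 (17 GB), 15 GB left
Final drives: [3,4,17] [19,9] [19] [24] [17].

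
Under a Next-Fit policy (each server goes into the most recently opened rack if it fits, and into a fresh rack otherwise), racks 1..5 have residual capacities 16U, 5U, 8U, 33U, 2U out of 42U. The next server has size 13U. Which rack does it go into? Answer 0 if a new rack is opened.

Next-Fit only looks at rack 5, which has 2U free.
13U does not fit, so a new rack is opened.

0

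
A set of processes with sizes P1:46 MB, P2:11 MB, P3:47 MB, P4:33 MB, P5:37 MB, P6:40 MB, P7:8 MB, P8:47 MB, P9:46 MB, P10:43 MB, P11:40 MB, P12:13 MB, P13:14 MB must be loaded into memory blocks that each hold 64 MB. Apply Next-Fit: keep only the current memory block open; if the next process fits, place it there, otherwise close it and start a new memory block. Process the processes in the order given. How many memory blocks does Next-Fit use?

memory block 1: place P1 (46 MB), 18 MB left
memory block 1: place P2 (11 MB), 7 MB left
memory block 2: place P3 (47 MB), 17 MB left
memory block 3: place P4 (33 MB), 31 MB left
memory block 4: place P5 (37 MB), 27 MB left
memory block 5: place P6 (40 MB), 24 MB left
memory block 5: place P7 (8 MB), 16 MB left
memory block 6: place P8 (47 MB), 17 MB left
memory block 7: place P9 (46 MB), 18 MB left
memory block 8: place P10 (43 MB), 21 MB left
memory block 9: place P11 (40 MB), 24 MB left
memory block 9: place P12 (13 MB), 11 MB left
memory block 10: place P13 (14 MB), 50 MB left
Final memory blocks: [46,11] [47] [33] [37] [40,8] [47] [46] [43] [40,13] [14].

10 memory blocks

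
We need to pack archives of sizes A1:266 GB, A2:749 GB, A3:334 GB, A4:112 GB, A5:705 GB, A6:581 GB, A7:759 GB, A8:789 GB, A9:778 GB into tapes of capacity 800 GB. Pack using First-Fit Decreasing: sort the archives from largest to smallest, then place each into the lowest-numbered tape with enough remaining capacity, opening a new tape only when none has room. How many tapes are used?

7

Sorted descending: 789, 778, 759, 749, 705, 581, 334, 266, 112.
789 GB → tape 1 (remaining 11 GB)
778 GB → tape 2 (remaining 22 GB)
759 GB → tape 3 (remaining 41 GB)
749 GB → tape 4 (remaining 51 GB)
705 GB → tape 5 (remaining 95 GB)
581 GB → tape 6 (remaining 219 GB)
334 GB → tape 7 (remaining 466 GB)
266 GB → tape 7 (remaining 200 GB)
112 GB → tape 6 (remaining 107 GB)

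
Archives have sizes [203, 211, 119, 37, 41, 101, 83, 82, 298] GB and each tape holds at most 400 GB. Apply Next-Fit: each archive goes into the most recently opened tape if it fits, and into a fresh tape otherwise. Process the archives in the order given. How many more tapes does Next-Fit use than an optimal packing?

1

Next-Fit: [203] [211,119,37] [41,101,83,82] [298] → 4 tapes.
Total size 1175 GB; any packing needs at least ⌈1175/400⌉ = 3 tapes.
An optimal packing achieves that bound: [298,101] [211,83,82] [203,119,41,37] → 3 tapes.
Excess: 4 − 3 = 1.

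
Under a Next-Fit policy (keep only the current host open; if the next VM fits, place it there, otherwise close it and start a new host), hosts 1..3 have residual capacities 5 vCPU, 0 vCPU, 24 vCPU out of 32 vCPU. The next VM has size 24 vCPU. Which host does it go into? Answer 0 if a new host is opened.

Next-Fit only looks at host 3, which has 24 vCPU free.
24 vCPU fits there.

3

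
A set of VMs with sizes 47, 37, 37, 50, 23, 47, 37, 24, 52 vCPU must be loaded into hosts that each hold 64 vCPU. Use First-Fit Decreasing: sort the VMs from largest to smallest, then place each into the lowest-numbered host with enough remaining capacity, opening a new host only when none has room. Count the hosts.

7 hosts

Sorted descending: 52, 50, 47, 47, 37, 37, 37, 24, 23.
host 1: place 52 vCPU, 12 vCPU left
host 2: place 50 vCPU, 14 vCPU left
host 3: place 47 vCPU, 17 vCPU left
host 4: place 47 vCPU, 17 vCPU left
host 5: place 37 vCPU, 27 vCPU left
host 6: place 37 vCPU, 27 vCPU left
host 7: place 37 vCPU, 27 vCPU left
host 5: place 24 vCPU, 3 vCPU left
host 6: place 23 vCPU, 4 vCPU left
Final hosts: [52] [50] [47] [47] [37,24] [37,23] [37].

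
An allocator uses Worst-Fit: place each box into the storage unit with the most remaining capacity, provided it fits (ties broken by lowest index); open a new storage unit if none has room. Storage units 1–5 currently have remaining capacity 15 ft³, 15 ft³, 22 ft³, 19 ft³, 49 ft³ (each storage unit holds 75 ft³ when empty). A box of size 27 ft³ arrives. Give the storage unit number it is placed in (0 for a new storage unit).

Storage units with room: storage unit 5 (49 ft³).
Most room is storage unit 5 with 49 ft³ free.

5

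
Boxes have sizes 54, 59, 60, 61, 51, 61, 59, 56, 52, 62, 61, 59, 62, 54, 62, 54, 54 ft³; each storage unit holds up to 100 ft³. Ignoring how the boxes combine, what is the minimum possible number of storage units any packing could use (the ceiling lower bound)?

Total size = 54 + 59 + 60 + 61 + 51 + 61 + 59 + 56 + 52 + 62 + 61 + 59 + 62 + 54 + 62 + 54 + 54 = 981 ft³.
⌈981 / 100⌉ = 10.

10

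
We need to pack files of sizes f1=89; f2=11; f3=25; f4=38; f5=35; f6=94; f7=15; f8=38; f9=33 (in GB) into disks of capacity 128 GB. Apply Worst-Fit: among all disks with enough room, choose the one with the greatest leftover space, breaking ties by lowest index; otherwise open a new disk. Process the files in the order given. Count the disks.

f1 (89 GB) → disk 1 (remaining 39 GB)
f2 (11 GB) → disk 1 (remaining 28 GB)
f3 (25 GB) → disk 1 (remaining 3 GB)
f4 (38 GB) → disk 2 (remaining 90 GB)
f5 (35 GB) → disk 2 (remaining 55 GB)
f6 (94 GB) → disk 3 (remaining 34 GB)
f7 (15 GB) → disk 2 (remaining 40 GB)
f8 (38 GB) → disk 2 (remaining 2 GB)
f9 (33 GB) → disk 3 (remaining 1 GB)
Final disks: [89,11,25] [38,35,15,38] [94,33].

3 disks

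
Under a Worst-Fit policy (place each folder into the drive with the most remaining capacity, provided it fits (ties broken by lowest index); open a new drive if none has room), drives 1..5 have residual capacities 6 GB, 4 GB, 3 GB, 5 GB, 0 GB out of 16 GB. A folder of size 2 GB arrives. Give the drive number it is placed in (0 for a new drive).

1

Drives with room: drive 1 (6 GB), drive 2 (4 GB), drive 3 (3 GB), drive 4 (5 GB).
Most room is drive 1 with 6 GB free.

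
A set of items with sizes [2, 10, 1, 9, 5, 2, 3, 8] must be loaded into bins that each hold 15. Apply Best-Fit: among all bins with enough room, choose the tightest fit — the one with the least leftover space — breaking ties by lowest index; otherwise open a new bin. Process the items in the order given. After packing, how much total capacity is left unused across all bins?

2 → bin 1 (remaining 13)
10 → bin 1 (remaining 3)
1 → bin 1 (remaining 2)
9 → bin 2 (remaining 6)
5 → bin 2 (remaining 1)
2 → bin 1 (remaining 0)
3 → bin 3 (remaining 12)
8 → bin 3 (remaining 4)
3 bins × 15 = 45; used 40; unused 5.

5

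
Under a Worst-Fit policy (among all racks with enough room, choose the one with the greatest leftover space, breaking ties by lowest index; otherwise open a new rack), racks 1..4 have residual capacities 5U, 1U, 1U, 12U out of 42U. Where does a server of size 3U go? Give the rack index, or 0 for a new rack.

Racks with room: rack 1 (5U), rack 4 (12U).
Most room is rack 4 with 12U free.

4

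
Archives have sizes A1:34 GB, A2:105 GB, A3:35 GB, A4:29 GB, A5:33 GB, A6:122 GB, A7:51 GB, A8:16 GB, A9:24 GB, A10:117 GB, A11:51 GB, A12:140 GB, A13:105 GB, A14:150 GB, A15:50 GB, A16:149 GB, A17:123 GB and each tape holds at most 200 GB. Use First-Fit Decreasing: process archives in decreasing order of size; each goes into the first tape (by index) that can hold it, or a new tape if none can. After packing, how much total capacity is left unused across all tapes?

Sorted descending: 150, 149, 140, 123, 122, 117, 105, 105, 51, 51, 50, 35, 34, 33, 29, 24, 16.
150 GB → tape 1 (remaining 50 GB)
149 GB → tape 2 (remaining 51 GB)
140 GB → tape 3 (remaining 60 GB)
123 GB → tape 4 (remaining 77 GB)
122 GB → tape 5 (remaining 78 GB)
117 GB → tape 6 (remaining 83 GB)
105 GB → tape 7 (remaining 95 GB)
105 GB → tape 8 (remaining 95 GB)
51 GB → tape 2 (remaining 0 GB)
51 GB → tape 3 (remaining 9 GB)
50 GB → tape 1 (remaining 0 GB)
35 GB → tape 4 (remaining 42 GB)
34 GB → tape 4 (remaining 8 GB)
33 GB → tape 5 (remaining 45 GB)
29 GB → tape 5 (remaining 16 GB)
24 GB → tape 6 (remaining 59 GB)
16 GB → tape 5 (remaining 0 GB)
8 tapes × 200 GB = 1600 GB; used 1334 GB; unused 266 GB.

266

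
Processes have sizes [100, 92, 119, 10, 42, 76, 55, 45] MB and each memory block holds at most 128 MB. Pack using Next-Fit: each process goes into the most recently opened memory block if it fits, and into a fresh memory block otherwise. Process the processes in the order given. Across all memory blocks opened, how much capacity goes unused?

memory block 1: place 100 MB, 28 MB left
memory block 2: place 92 MB, 36 MB left
memory block 3: place 119 MB, 9 MB left
memory block 4: place 10 MB, 118 MB left
memory block 4: place 42 MB, 76 MB left
memory block 4: place 76 MB, 0 MB left
memory block 5: place 55 MB, 73 MB left
memory block 5: place 45 MB, 28 MB left
5 memory blocks × 128 MB = 640 MB; used 539 MB; unused 101 MB.

101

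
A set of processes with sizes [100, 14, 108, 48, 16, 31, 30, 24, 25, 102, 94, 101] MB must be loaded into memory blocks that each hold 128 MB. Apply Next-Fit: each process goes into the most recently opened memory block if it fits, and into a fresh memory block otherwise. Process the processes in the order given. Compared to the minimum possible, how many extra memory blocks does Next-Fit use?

1

Next-Fit: [100,14] [108] [48,16,31,30] [24,25] [102] [94] [101] → 7 memory blocks.
Total size 693 MB; any packing needs at least ⌈693/128⌉ = 6 memory blocks.
An optimal packing achieves that bound: [108,16] [102,25] [101,24] [100,14] [94,31] [48,30] → 6 memory blocks.
Excess: 7 − 6 = 1.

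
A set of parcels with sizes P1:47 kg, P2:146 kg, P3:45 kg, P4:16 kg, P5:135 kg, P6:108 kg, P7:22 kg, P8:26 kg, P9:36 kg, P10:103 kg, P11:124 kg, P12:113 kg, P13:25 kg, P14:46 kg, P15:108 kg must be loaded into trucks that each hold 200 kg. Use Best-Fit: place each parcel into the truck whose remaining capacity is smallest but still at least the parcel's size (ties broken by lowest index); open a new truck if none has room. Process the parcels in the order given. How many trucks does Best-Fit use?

Put P1 (47 kg) in truck 1; 153 kg remain.
Put P2 (146 kg) in truck 1; 7 kg remain.
Put P3 (45 kg) in truck 2; 155 kg remain.
Put P4 (16 kg) in truck 2; 139 kg remain.
Put P5 (135 kg) in truck 2; 4 kg remain.
Put P6 (108 kg) in truck 3; 92 kg remain.
Put P7 (22 kg) in truck 3; 70 kg remain.
Put P8 (26 kg) in truck 3; 44 kg remain.
Put P9 (36 kg) in truck 3; 8 kg remain.
Put P10 (103 kg) in truck 4; 97 kg remain.
Put P11 (124 kg) in truck 5; 76 kg remain.
Put P12 (113 kg) in truck 6; 87 kg remain.
Put P13 (25 kg) in truck 5; 51 kg remain.
Put P14 (46 kg) in truck 5; 5 kg remain.
Put P15 (108 kg) in truck 7; 92 kg remain.
Final trucks: [47,146] [45,16,135] [108,22,26,36] [103] [124,25,46] [113] [108].

7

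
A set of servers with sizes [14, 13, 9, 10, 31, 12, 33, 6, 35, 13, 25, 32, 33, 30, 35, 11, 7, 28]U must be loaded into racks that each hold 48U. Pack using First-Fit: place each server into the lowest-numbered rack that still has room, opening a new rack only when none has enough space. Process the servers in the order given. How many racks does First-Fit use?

10 racks

rack 1: place 14U, 34U left
rack 1: place 13U, 21U left
rack 1: place 9U, 12U left
rack 1: place 10U, 2U left
rack 2: place 31U, 17U left
rack 2: place 12U, 5U left
rack 3: place 33U, 15U left
rack 3: place 6U, 9U left
rack 4: place 35U, 13U left
rack 4: place 13U, 0U left
rack 5: place 25U, 23U left
rack 6: place 32U, 16U left
rack 7: place 33U, 15U left
rack 8: place 30U, 18U left
rack 9: place 35U, 13U left
rack 5: place 11U, 12U left
rack 3: place 7U, 2U left
rack 10: place 28U, 20U left
Final racks: [14,13,9,10] [31,12] [33,6,7] [35,13] [25,11] [32] [33] [30] [35] [28].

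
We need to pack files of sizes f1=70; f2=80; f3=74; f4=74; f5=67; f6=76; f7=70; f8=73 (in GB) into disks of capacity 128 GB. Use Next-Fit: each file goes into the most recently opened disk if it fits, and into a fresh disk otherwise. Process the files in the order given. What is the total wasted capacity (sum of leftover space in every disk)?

440

Put f1 (70 GB) in disk 1; 58 GB remain.
Put f2 (80 GB) in disk 2; 48 GB remain.
Put f3 (74 GB) in disk 3; 54 GB remain.
Put f4 (74 GB) in disk 4; 54 GB remain.
Put f5 (67 GB) in disk 5; 61 GB remain.
Put f6 (76 GB) in disk 6; 52 GB remain.
Put f7 (70 GB) in disk 7; 58 GB remain.
Put f8 (73 GB) in disk 8; 55 GB remain.
8 disks × 128 GB = 1024 GB; used 584 GB; unused 440 GB.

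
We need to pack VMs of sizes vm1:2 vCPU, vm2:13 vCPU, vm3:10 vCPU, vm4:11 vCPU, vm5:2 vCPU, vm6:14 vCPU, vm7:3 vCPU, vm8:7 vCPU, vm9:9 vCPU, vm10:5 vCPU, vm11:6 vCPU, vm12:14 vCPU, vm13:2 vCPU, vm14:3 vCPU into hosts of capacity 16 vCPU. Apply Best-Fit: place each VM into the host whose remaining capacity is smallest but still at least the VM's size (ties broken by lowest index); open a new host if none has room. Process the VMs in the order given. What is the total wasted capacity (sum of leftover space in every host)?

11

host 1: place vm1 (2 vCPU), 14 vCPU left
host 1: place vm2 (13 vCPU), 1 vCPU left
host 2: place vm3 (10 vCPU), 6 vCPU left
host 3: place vm4 (11 vCPU), 5 vCPU left
host 3: place vm5 (2 vCPU), 3 vCPU left
host 4: place vm6 (14 vCPU), 2 vCPU left
host 3: place vm7 (3 vCPU), 0 vCPU left
host 5: place vm8 (7 vCPU), 9 vCPU left
host 5: place vm9 (9 vCPU), 0 vCPU left
host 2: place vm10 (5 vCPU), 1 vCPU left
host 6: place vm11 (6 vCPU), 10 vCPU left
host 7: place vm12 (14 vCPU), 2 vCPU left
host 4: place vm13 (2 vCPU), 0 vCPU left
host 6: place vm14 (3 vCPU), 7 vCPU left
7 hosts × 16 vCPU = 112 vCPU; used 101 vCPU; unused 11 vCPU.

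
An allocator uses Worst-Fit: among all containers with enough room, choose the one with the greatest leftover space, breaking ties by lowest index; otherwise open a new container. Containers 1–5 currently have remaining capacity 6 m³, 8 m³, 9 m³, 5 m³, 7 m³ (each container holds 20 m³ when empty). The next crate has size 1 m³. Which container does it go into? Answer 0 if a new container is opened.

3

Containers with room: container 1 (6 m³), container 2 (8 m³), container 3 (9 m³), container 4 (5 m³), container 5 (7 m³).
Most room is container 3 with 9 m³ free.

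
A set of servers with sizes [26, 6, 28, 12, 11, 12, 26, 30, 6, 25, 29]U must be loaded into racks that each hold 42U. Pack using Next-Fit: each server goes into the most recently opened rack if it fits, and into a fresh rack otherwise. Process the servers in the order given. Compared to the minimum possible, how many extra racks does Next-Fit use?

1

Next-Fit: [26,6] [28,12] [11,12] [26] [30,6] [25] [29] → 7 racks.
Total size 211U; any packing needs at least ⌈211/42⌉ = 6 racks.
An optimal packing achieves that bound: [30,12] [29,12] [28,11] [26,6,6] [26] [25] → 6 racks.
Excess: 7 − 6 = 1.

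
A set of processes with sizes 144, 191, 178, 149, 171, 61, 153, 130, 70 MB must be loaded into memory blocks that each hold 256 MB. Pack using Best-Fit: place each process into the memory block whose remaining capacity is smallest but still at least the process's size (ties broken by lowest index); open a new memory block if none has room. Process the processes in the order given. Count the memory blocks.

7 memory blocks

144 MB → memory block 1 (remaining 112 MB)
191 MB → memory block 2 (remaining 65 MB)
178 MB → memory block 3 (remaining 78 MB)
149 MB → memory block 4 (remaining 107 MB)
171 MB → memory block 5 (remaining 85 MB)
61 MB → memory block 2 (remaining 4 MB)
153 MB → memory block 6 (remaining 103 MB)
130 MB → memory block 7 (remaining 126 MB)
70 MB → memory block 3 (remaining 8 MB)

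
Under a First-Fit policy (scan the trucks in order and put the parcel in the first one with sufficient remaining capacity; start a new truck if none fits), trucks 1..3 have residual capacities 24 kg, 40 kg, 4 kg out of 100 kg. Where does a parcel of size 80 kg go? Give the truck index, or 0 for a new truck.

0

No truck has ≥ 80 kg free, so a new truck is opened.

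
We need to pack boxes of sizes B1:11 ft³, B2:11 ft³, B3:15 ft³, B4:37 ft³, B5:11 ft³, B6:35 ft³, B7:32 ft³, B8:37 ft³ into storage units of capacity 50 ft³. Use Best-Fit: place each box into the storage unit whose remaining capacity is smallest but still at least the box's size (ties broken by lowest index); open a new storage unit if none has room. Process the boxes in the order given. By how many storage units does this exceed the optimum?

Best-Fit: [11,11,15,11] [37] [35] [32] [37] → 5 storage units.
Total size 189 ft³; any packing needs at least ⌈189/50⌉ = 4 storage units.
An optimal packing achieves that bound: [37,11] [37,11] [35,15] [32,11] → 4 storage units.
Excess: 5 − 4 = 1.

1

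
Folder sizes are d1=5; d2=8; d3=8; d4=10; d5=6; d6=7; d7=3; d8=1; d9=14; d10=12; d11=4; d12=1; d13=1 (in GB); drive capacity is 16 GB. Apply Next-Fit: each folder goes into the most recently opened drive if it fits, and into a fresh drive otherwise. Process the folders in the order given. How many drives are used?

7 drives

d1 (5 GB) → drive 1 (remaining 11 GB)
d2 (8 GB) → drive 1 (remaining 3 GB)
d3 (8 GB) → drive 2 (remaining 8 GB)
d4 (10 GB) → drive 3 (remaining 6 GB)
d5 (6 GB) → drive 3 (remaining 0 GB)
d6 (7 GB) → drive 4 (remaining 9 GB)
d7 (3 GB) → drive 4 (remaining 6 GB)
d8 (1 GB) → drive 4 (remaining 5 GB)
d9 (14 GB) → drive 5 (remaining 2 GB)
d10 (12 GB) → drive 6 (remaining 4 GB)
d11 (4 GB) → drive 6 (remaining 0 GB)
d12 (1 GB) → drive 7 (remaining 15 GB)
d13 (1 GB) → drive 7 (remaining 14 GB)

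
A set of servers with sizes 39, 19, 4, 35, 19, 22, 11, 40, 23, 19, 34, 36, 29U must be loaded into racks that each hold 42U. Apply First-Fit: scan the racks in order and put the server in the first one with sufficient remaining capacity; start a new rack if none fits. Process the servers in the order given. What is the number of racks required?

9

Put 39U in rack 1; 3U remain.
Put 19U in rack 2; 23U remain.
Put 4U in rack 2; 19U remain.
Put 35U in rack 3; 7U remain.
Put 19U in rack 2; 0U remain.
Put 22U in rack 4; 20U remain.
Put 11U in rack 4; 9U remain.
Put 40U in rack 5; 2U remain.
Put 23U in rack 6; 19U remain.
Put 19U in rack 6; 0U remain.
Put 34U in rack 7; 8U remain.
Put 36U in rack 8; 6U remain.
Put 29U in rack 9; 13U remain.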